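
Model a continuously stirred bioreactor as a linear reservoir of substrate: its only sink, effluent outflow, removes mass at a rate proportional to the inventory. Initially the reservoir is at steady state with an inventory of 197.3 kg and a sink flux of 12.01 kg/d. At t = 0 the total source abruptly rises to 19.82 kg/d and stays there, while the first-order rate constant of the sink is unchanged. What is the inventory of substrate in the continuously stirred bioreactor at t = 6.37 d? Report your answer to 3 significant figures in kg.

239 kg

τ = M₀/F₀ = 197.3/12.01 = 16.43 d; rate constant k = 1/τ.
New steady state M_∞ = F₁/k = F₁·τ = 19.82 × 16.43 = 325.60 kg.
M(t) = M_∞ + (M₀ − M_∞)·e^(−t/τ); t/τ = 6.37/16.43 = 0.3878, so e^(−t/τ) = 0.6786.
M(t) = 325.60 − 128.3 × 0.6786 = 238.54 kg.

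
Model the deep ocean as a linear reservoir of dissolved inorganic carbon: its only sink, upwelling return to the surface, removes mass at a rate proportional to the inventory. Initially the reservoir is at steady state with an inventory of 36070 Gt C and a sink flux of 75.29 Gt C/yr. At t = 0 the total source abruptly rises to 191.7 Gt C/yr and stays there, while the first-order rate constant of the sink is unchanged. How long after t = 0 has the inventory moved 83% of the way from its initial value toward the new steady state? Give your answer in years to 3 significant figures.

849 yr

τ = M₀/F₀ = 36070/75.29 = 479.1 yr.
The remaining gap fraction is e^(−t/τ); 83% covered ⇒ e^(−t/τ) = 0.170.
t = −τ ln(0.170) = 479.1 × 1.772 = 848.9 yr.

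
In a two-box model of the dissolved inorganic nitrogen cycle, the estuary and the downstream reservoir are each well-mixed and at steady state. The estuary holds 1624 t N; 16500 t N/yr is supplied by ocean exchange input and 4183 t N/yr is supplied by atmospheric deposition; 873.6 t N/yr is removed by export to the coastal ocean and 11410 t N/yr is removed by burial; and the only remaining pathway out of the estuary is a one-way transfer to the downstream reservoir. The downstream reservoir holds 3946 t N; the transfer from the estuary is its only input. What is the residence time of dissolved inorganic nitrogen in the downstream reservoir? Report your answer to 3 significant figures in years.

Balance the estuary: ΣF_in = 16500 + 4183 = 20683 t N/yr.
Transfer to the downstream reservoir = ΣF_in − (873.6 + 11410) = 8399.4 t N/yr.
At steady state the output of the downstream reservoir equals its input, 8399.4 t N/yr.
τ = M / F = 3946 / 8399.4 = 0.4698 yr.

0.470 yr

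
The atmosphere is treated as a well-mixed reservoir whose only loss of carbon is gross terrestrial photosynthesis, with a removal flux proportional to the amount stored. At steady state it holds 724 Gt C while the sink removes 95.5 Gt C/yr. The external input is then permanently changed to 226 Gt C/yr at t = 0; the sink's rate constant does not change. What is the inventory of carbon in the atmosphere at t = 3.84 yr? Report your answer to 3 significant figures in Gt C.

1120 Gt C

Residence time τ = M₀/F₀ = 7.581 yr. The eventual steady state is M_∞ = M₀·(F₁/F₀) = 724 × 226/95.5 = 1713.3 Gt C.
The anomaly ΔM(t) = M(t) − M_∞ decays as ΔM₀·e^(−t/τ) with ΔM₀ = 724 − 1713.3 = −989.3 Gt C.
At t = 3.84 yr, e^(−t/τ) = e^(−0.5065) = 0.6026, so ΔM = −596.2 Gt C and M = 1713.3 − 596.2 = 1117.2 Gt C.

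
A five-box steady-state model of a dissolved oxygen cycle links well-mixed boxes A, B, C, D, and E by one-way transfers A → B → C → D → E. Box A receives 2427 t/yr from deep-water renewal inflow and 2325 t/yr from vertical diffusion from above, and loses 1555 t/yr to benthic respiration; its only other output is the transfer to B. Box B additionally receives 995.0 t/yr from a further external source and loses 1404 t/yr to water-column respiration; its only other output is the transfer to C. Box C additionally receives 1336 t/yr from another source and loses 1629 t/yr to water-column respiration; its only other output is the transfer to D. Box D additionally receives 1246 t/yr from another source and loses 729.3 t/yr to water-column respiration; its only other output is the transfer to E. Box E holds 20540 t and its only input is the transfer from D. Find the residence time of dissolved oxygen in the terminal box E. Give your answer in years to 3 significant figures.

Box A: F(A→B) = (2427 + 2325) − 1555 = 3197.0 t/yr.
Box B: F(B→C) = (3197.0 + 995.0) − 1404 = 2788.0 t/yr.
Box C: F(C→D) = (2788.0 + 1336) − 1629 = 2495.0 t/yr.
Box D: F(D→E) = (2495.0 + 1246) − 729.3 = 3011.7 t/yr.
Box E throughput = its input = 3011.7 t/yr; τ = 20540 / 3011.7 = 6.820 yr.

6.82 yr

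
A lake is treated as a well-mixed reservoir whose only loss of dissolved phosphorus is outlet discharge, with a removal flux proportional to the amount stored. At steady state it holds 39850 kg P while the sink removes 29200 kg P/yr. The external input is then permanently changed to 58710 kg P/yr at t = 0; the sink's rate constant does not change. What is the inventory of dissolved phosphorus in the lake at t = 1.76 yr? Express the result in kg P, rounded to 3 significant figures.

Residence time τ = M₀/F₀ = 1.365 yr. The eventual steady state is M_∞ = M₀·(F₁/F₀) = 39850 × 58710/29200 = 80123 kg P.
The anomaly ΔM(t) = M(t) − M_∞ decays as ΔM₀·e^(−t/τ) with ΔM₀ = 39850 − 80123 = −40270 kg P.
At t = 1.76 yr, e^(−t/τ) = e^(−1.290) = 0.2754, so ΔM = −11090 kg P and M = 80123 − 11090 = 69033 kg P.

69000 kg P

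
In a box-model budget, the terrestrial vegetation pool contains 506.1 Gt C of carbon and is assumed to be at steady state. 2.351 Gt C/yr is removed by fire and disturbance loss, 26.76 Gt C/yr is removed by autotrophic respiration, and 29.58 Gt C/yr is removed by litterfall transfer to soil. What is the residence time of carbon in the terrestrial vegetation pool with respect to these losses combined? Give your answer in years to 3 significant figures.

8.62 yr

Total removal = 2.351 + 26.76 + 29.58 = 58.691 Gt C/yr.
τ = M / ΣF_out = 506.1 / 58.691 = 8.623 yr.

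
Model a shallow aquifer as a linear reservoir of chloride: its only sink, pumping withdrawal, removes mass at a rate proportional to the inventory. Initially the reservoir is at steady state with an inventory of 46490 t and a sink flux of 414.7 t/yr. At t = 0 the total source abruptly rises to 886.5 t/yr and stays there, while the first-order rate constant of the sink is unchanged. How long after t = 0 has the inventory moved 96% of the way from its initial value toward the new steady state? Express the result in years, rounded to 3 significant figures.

361 yr

τ = M₀/F₀ = 46490/414.7 = 112.1 yr.
The remaining gap fraction is e^(−t/τ); 96% covered ⇒ e^(−t/τ) = 0.0400.
t = −τ ln(0.0400) = 112.1 × 3.219 = 360.9 yr.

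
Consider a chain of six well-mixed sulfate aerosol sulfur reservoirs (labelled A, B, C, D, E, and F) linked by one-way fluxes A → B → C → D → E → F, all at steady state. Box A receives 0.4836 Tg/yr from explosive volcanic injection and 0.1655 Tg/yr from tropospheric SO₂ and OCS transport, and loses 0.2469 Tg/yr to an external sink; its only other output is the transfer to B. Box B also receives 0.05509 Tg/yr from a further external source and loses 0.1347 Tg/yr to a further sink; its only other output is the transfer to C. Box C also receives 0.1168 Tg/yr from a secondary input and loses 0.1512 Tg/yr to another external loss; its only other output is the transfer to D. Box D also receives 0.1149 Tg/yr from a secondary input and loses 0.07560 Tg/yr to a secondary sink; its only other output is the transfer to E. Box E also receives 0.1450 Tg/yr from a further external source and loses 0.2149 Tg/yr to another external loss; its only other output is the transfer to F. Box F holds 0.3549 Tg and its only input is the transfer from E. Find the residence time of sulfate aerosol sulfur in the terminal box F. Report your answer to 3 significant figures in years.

Box A: F(A→B) = (0.4836 + 0.1655) − 0.2469 = 0.40220 Tg/yr.
Box B: F(B→C) = (0.40220 + 0.05509) − 0.1347 = 0.32259 Tg/yr.
Box C: F(C→D) = (0.32259 + 0.1168) − 0.1512 = 0.28819 Tg/yr.
Box D: F(D→E) = (0.28819 + 0.1149) − 0.07560 = 0.32749 Tg/yr.
Box E: F(E→F) = (0.32749 + 0.1450) − 0.2149 = 0.25759 Tg/yr.
Box F throughput = its input = 0.25759 Tg/yr; τ = 0.3549 / 0.25759 = 1.378 yr.

1.38 yr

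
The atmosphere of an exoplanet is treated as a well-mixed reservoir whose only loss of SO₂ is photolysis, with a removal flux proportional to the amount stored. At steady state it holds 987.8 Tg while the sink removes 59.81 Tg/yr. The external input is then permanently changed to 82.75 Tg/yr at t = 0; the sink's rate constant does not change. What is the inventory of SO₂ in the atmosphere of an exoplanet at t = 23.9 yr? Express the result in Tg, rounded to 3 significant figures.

τ = M₀/F₀ = 987.8/59.81 = 16.52 yr; rate constant k = 1/τ.
New steady state M_∞ = F₁/k = F₁·τ = 82.75 × 16.52 = 1366.7 Tg.
M(t) = M_∞ + (M₀ − M_∞)·e^(−t/τ); t/τ = 23.9/16.52 = 1.447, so e^(−t/τ) = 0.2352.
M(t) = 1366.7 − 378.9 × 0.2352 = 1277.5 Tg.

1280 Tg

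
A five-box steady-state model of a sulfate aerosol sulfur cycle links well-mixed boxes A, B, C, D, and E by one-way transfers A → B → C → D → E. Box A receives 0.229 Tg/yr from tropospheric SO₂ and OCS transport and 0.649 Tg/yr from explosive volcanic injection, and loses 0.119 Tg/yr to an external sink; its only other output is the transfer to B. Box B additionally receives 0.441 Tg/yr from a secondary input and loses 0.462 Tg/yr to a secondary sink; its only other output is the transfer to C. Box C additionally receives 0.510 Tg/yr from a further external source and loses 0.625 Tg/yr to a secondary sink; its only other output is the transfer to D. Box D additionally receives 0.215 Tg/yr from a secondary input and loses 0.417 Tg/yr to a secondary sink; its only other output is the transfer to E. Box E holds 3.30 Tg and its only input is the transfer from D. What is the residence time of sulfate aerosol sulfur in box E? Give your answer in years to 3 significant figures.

Box A: F(A→B) = (0.229 + 0.649) − 0.119 = 0.75900 Tg/yr.
Box B: F(B→C) = (0.75900 + 0.441) − 0.462 = 0.73800 Tg/yr.
Box C: F(C→D) = (0.73800 + 0.510) − 0.625 = 0.62300 Tg/yr.
Box D: F(D→E) = (0.62300 + 0.215) − 0.417 = 0.42100 Tg/yr.
Box E throughput = its input = 0.42100 Tg/yr; τ = 3.30 / 0.42100 = 7.838 yr.

7.84 yr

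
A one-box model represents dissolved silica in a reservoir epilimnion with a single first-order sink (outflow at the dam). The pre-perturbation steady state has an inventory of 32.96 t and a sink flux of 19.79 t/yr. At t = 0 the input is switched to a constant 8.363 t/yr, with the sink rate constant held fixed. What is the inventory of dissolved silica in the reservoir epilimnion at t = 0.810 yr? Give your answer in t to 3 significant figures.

25.6 t

τ = M₀/F₀ = 32.96/19.79 = 1.665 yr; rate constant k = 1/τ.
New steady state M_∞ = F₁/k = F₁·τ = 8.363 × 1.665 = 13.928 t.
M(t) = M_∞ + (M₀ − M_∞)·e^(−t/τ); t/τ = 0.810/1.665 = 0.4863, so e^(−t/τ) = 0.6149.
M(t) = 13.928 + 19.03 × 0.6149 = 25.630 t.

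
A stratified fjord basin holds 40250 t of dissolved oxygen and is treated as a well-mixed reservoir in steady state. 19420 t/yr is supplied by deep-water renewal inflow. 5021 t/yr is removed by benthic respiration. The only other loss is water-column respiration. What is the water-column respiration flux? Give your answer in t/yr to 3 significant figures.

At steady state ΣF_in = ΣF_out.
ΣF_in = 19420 t/yr.
Water-column respiration flux = ΣF_in − (5021) = 19420 − 5021 = 14400 t/yr.

14400 t/yr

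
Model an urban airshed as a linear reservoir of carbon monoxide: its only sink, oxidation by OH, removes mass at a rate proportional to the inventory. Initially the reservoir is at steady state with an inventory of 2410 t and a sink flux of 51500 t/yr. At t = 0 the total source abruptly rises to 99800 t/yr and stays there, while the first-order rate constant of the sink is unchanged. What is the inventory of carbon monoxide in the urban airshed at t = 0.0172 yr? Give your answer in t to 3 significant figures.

3110 t

Residence time τ = M₀/F₀ = 0.04680 yr. The eventual steady state is M_∞ = M₀·(F₁/F₀) = 2410 × 99800/51500 = 4670.3 t.
The anomaly ΔM(t) = M(t) − M_∞ decays as ΔM₀·e^(−t/τ) with ΔM₀ = 2410 − 4670.3 = −2260 t.
At t = 0.0172 yr, e^(−t/τ) = e^(−0.3676) = 0.6924, so ΔM = −1565 t and M = 4670.3 − 1565 = 3105.2 t.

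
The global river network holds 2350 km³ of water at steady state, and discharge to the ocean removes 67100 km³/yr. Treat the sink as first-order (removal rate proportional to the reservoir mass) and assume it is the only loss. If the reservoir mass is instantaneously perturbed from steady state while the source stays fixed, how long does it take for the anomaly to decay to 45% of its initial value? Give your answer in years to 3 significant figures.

0.0280 yr

For a linear reservoir the anomaly decays as exp(−t/τ) with τ = M/F = 2350/67100 = 0.03502 yr.
exp(−t/τ) = 0.45 ⇒ t = −τ ln(0.45) = 0.03502 × 0.7985 = 0.02797 yr.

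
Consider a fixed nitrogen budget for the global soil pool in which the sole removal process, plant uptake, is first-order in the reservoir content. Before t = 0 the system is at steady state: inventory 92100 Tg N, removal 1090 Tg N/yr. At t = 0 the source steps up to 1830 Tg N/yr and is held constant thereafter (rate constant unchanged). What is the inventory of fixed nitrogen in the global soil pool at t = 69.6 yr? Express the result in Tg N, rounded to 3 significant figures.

127000 Tg N

The sink rate constant is k = F₀/M₀ = 1090/92100 = 0.01183 yr⁻¹.
Solving dM/dt = F₁ − kM with M(0) = M₀ gives M(t) = F₁/k + (M₀ − F₁/k)·e^(−kt).
F₁/k = 1830/0.01183 = 154630 Tg N; kt = 0.01183 × 69.6 = 0.8237, e^(−kt) = 0.4388.
M(69.6) = 154630 + (92100 − 154630) × 0.4388 = 154630 − 27440 = 127190 Tg N.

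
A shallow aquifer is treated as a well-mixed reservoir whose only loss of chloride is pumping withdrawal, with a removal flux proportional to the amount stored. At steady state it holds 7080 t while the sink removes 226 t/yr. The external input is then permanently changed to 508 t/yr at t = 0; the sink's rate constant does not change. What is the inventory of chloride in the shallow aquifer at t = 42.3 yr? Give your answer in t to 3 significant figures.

13600 t

The sink rate constant is k = F₀/M₀ = 226/7080 = 0.03192 yr⁻¹.
Solving dM/dt = F₁ − kM with M(0) = M₀ gives M(t) = F₁/k + (M₀ − F₁/k)·e^(−kt).
F₁/k = 508/0.03192 = 15914 t; kt = 0.03192 × 42.3 = 1.350, e^(−kt) = 0.2592.
M(42.3) = 15914 + (7080 − 15914) × 0.2592 = 15914 − 2290 = 13625 t.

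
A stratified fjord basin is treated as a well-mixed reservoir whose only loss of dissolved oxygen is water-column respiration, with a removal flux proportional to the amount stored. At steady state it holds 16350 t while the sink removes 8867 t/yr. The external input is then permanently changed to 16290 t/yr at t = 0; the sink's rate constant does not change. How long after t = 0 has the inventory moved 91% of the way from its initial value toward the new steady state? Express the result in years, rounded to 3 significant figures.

τ = M₀/F₀ = 16350/8867 = 1.844 yr.
The remaining gap fraction is e^(−t/τ); 91% covered ⇒ e^(−t/τ) = 0.0900.
t = −τ ln(0.0900) = 1.844 × 2.408 = 4.440 yr.

4.44 yr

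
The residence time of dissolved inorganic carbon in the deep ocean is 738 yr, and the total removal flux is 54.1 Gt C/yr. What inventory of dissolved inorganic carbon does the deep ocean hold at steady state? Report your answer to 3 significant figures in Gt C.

39900 Gt C

τ = M/F ⇒ M = τ × F = 738 × 54.1 = 39930 Gt C.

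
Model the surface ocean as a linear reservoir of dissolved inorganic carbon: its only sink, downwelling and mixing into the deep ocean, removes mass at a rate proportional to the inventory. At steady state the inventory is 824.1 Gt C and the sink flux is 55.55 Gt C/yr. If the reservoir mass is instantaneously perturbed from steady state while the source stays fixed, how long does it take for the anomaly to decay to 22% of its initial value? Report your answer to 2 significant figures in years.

For a linear reservoir the anomaly decays as exp(−t/τ) with τ = M/F = 824.1/55.55 = 14.84 yr.
exp(−t/τ) = 0.22 ⇒ t = −τ ln(0.22) = 14.84 × 1.514 = 22.46 yr.

22 yr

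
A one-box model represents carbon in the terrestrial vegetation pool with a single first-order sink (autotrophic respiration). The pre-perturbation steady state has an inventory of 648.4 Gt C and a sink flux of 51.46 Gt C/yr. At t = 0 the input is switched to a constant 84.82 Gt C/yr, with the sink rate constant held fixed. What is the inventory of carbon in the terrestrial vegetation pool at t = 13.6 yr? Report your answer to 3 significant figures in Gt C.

The sink rate constant is k = F₀/M₀ = 51.46/648.4 = 0.07936 yr⁻¹.
Solving dM/dt = F₁ − kM with M(0) = M₀ gives M(t) = F₁/k + (M₀ − F₁/k)·e^(−kt).
F₁/k = 84.82/0.07936 = 1068.7 Gt C; kt = 0.07936 × 13.6 = 1.079, e^(−kt) = 0.3398.
M(13.6) = 1068.7 + (648.4 − 1068.7) × 0.3398 = 1068.7 − 142.8 = 925.90 Gt C.

926 Gt C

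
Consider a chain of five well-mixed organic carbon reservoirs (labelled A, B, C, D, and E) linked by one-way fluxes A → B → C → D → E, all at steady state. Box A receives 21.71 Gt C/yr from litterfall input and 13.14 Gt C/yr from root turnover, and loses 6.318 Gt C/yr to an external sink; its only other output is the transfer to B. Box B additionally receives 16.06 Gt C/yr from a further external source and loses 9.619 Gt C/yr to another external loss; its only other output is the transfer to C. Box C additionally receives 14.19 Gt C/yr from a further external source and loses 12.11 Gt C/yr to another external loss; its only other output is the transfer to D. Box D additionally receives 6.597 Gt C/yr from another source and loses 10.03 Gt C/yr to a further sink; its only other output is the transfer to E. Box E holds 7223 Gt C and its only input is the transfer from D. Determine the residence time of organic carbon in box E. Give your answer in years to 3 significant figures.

Box A: F(A→B) = (21.71 + 13.14) − 6.318 = 28.532 Gt C/yr.
Box B: F(B→C) = (28.532 + 16.06) − 9.619 = 34.973 Gt C/yr.
Box C: F(C→D) = (34.973 + 14.19) − 12.11 = 37.053 Gt C/yr.
Box D: F(D→E) = (37.053 + 6.597) − 10.03 = 33.620 Gt C/yr.
Box E throughput = its input = 33.620 Gt C/yr; τ = 7223 / 33.620 = 214.8 yr.

215 yr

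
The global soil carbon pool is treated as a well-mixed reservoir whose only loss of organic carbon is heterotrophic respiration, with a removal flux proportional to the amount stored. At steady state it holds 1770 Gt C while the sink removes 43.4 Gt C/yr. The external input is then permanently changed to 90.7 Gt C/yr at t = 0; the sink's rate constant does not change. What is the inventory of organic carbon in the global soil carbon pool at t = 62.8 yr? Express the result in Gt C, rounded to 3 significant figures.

3290 Gt C

The sink rate constant is k = F₀/M₀ = 43.4/1770 = 0.02452 yr⁻¹.
Solving dM/dt = F₁ − kM with M(0) = M₀ gives M(t) = F₁/k + (M₀ − F₁/k)·e^(−kt).
F₁/k = 90.7/0.02452 = 3699.1 Gt C; kt = 0.02452 × 62.8 = 1.540, e^(−kt) = 0.2144.
M(62.8) = 3699.1 + (1770 − 3699.1) × 0.2144 = 3699.1 − 413.6 = 3285.4 Gt C.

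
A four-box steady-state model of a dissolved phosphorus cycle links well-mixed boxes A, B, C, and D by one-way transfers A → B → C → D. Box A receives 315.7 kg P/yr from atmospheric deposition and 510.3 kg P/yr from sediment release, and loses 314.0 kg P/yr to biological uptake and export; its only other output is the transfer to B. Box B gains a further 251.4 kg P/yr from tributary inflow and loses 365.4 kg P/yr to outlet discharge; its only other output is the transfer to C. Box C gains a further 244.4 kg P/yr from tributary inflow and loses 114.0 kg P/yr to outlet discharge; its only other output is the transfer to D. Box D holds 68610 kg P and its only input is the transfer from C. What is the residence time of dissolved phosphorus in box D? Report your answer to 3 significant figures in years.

Box A: F(A→B) = (315.7 + 510.3) − 314.0 = 512.00 kg P/yr.
Box B: F(B→C) = (512.00 + 251.4) − 365.4 = 398.00 kg P/yr.
Box C: F(C→D) = (398.00 + 244.4) − 114.0 = 528.40 kg P/yr.
Box D throughput = its input = 528.40 kg P/yr; τ = 68610 / 528.40 = 129.8 yr.

130 yr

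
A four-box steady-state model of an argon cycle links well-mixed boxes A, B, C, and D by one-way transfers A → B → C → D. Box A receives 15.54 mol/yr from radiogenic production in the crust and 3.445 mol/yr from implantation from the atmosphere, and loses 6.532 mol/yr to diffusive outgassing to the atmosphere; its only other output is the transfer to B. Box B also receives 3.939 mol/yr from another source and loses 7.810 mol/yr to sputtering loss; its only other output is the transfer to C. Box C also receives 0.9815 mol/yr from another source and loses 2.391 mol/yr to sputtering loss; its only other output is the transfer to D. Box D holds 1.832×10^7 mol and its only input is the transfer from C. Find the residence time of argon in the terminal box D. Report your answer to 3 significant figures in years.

Box A: F(A→B) = (15.54 + 3.445) − 6.532 = 12.453 mol/yr.
Box B: F(B→C) = (12.453 + 3.939) − 7.810 = 8.5820 mol/yr.
Box C: F(C→D) = (8.5820 + 0.9815) − 2.391 = 7.1725 mol/yr.
Box D throughput = its input = 7.1725 mol/yr; τ = 1.832×10^7 / 7.1725 = 2.554×10^6 yr.

2.55×10^6 yr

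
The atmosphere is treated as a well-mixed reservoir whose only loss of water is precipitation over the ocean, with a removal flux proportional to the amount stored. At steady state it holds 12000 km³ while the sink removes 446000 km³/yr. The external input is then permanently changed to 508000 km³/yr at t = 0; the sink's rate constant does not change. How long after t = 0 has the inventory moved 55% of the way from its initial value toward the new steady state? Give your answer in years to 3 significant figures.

0.0215 yr

τ = M₀/F₀ = 12000/446000 = 0.02691 yr.
The remaining gap fraction is e^(−t/τ); 55% covered ⇒ e^(−t/τ) = 0.450.
t = −τ ln(0.450) = 0.02691 × 0.7985 = 0.02148 yr.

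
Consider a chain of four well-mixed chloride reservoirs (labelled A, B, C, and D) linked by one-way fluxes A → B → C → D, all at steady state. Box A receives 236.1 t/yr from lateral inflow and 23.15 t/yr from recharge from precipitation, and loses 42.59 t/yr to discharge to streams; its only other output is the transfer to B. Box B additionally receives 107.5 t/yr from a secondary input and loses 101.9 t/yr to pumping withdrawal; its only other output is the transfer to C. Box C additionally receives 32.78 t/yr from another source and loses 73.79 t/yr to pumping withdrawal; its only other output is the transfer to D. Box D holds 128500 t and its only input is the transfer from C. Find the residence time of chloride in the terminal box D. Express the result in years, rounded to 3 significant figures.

709 yr

Box A: F(A→B) = (236.1 + 23.15) − 42.59 = 216.66 t/yr.
Box B: F(B→C) = (216.66 + 107.5) − 101.9 = 222.26 t/yr.
Box C: F(C→D) = (222.26 + 32.78) − 73.79 = 181.25 t/yr.
Box D throughput = its input = 181.25 t/yr; τ = 128500 / 181.25 = 709.0 yr.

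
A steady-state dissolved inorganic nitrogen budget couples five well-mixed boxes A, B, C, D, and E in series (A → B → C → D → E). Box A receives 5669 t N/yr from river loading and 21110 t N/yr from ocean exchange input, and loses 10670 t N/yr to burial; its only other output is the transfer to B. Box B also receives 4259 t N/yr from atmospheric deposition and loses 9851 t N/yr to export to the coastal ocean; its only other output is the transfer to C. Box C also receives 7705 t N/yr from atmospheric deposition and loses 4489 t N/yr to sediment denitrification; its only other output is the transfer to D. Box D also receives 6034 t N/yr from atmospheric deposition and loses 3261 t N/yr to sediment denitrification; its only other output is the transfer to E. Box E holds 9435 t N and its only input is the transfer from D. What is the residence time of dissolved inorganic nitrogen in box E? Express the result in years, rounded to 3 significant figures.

0.572 yr

Box A: F(A→B) = (5669 + 21110) − 10670 = 16109 t N/yr.
Box B: F(B→C) = (16109 + 4259) − 9851 = 10517 t N/yr.
Box C: F(C→D) = (10517 + 7705) − 4489 = 13733 t N/yr.
Box D: F(D→E) = (13733 + 6034) − 3261 = 16506 t N/yr.
Box E throughput = its input = 16506 t N/yr; τ = 9435 / 16506 = 0.5716 yr.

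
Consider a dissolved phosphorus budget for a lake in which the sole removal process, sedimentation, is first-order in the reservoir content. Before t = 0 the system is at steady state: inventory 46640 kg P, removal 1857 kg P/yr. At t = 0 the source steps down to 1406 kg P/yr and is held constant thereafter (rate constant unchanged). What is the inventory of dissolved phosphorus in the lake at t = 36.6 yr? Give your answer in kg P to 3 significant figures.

The sink rate constant is k = F₀/M₀ = 1857/46640 = 0.03982 yr⁻¹.
Solving dM/dt = F₁ − kM with M(0) = M₀ gives M(t) = F₁/k + (M₀ − F₁/k)·e^(−kt).
F₁/k = 1406/0.03982 = 35313 kg P; kt = 0.03982 × 36.6 = 1.457, e^(−kt) = 0.2329.
M(36.6) = 35313 + (46640 − 35313) × 0.2329 = 35313 + 2638 = 37951 kg P.

38000 kg P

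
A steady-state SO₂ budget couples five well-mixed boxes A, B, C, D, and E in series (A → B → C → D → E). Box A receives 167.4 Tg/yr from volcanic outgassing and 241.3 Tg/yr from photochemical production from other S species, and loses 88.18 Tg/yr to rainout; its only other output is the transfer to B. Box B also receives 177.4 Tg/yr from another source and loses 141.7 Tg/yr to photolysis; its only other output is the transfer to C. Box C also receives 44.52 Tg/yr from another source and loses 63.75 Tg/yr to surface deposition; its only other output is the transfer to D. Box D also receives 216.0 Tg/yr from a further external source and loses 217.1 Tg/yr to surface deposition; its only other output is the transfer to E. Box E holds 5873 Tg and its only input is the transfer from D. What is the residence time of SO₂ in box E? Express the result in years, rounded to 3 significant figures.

Box A: F(A→B) = (167.4 + 241.3) − 88.18 = 320.52 Tg/yr.
Box B: F(B→C) = (320.52 + 177.4) − 141.7 = 356.22 Tg/yr.
Box C: F(C→D) = (356.22 + 44.52) − 63.75 = 336.99 Tg/yr.
Box D: F(D→E) = (336.99 + 216.0) − 217.1 = 335.89 Tg/yr.
Box E throughput = its input = 335.89 Tg/yr; τ = 5873 / 335.89 = 17.48 yr.

17.5 yr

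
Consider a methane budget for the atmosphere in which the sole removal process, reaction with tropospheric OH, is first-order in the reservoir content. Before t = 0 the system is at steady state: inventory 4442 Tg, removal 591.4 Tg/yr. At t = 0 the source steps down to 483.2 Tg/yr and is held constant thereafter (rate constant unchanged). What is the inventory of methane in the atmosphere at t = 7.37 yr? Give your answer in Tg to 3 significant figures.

Residence time τ = M₀/F₀ = 7.511 yr. The eventual steady state is M_∞ = M₀·(F₁/F₀) = 4442 × 483.2/591.4 = 3629.3 Tg.
The anomaly ΔM(t) = M(t) − M_∞ decays as ΔM₀·e^(−t/τ) with ΔM₀ = 4442 − 3629.3 = 812.7 Tg.
At t = 7.37 yr, e^(−t/τ) = e^(−0.9812) = 0.3749, so ΔM = 304.6 Tg and M = 3629.3 + 304.6 = 3933.9 Tg.

3930 Tg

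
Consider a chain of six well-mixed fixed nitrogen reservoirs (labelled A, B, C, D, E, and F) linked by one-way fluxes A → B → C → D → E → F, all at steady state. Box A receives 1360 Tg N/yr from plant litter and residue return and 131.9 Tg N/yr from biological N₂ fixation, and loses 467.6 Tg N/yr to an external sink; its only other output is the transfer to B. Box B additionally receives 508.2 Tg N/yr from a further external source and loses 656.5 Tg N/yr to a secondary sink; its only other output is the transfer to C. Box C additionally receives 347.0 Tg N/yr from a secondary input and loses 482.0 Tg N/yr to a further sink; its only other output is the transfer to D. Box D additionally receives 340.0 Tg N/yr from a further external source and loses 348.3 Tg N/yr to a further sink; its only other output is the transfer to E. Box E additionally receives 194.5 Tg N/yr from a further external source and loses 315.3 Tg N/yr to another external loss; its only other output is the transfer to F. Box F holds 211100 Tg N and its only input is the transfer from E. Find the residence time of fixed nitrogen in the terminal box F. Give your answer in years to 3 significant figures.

Box A: F(A→B) = (1360 + 131.9) − 467.6 = 1024.3 Tg N/yr.
Box B: F(B→C) = (1024.3 + 508.2) − 656.5 = 876.00 Tg N/yr.
Box C: F(C→D) = (876.00 + 347.0) − 482.0 = 741.00 Tg N/yr.
Box D: F(D→E) = (741.00 + 340.0) − 348.3 = 732.70 Tg N/yr.
Box E: F(E→F) = (732.70 + 194.5) − 315.3 = 611.90 Tg N/yr.
Box F throughput = its input = 611.90 Tg N/yr; τ = 211100 / 611.90 = 345.0 yr.

345 yr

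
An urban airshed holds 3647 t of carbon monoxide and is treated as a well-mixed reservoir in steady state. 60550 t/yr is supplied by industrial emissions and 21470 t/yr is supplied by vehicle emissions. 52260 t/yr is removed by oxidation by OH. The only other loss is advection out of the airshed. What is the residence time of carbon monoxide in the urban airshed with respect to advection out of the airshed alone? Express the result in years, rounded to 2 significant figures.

At steady state ΣF_in = ΣF_out.
ΣF_in = 60550 + 21470 = 82020 t/yr.
Advection out of the airshed flux = ΣF_in − (52260) = 82020 − 52260 = 29760 t/yr.
τ = M / F = 3647 / 29760 = 0.1225 yr.

0.12 yr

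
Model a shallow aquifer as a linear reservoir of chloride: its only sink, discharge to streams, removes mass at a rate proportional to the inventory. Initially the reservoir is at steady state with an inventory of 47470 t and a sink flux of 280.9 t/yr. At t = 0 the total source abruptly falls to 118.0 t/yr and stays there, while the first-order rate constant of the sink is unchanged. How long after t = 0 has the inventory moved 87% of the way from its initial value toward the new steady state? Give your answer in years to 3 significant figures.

345 yr

τ = M₀/F₀ = 47470/280.9 = 169.0 yr.
The remaining gap fraction is e^(−t/τ); 87% covered ⇒ e^(−t/τ) = 0.130.
t = −τ ln(0.130) = 169.0 × 2.040 = 344.8 yr.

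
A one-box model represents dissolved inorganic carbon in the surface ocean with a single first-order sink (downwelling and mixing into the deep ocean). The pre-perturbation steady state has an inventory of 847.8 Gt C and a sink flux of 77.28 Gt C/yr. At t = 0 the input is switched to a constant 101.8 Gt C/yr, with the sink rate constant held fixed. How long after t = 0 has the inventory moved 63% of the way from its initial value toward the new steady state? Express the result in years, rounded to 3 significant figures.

10.9 yr

τ = M₀/F₀ = 847.8/77.28 = 10.97 yr.
The remaining gap fraction is e^(−t/τ); 63% covered ⇒ e^(−t/τ) = 0.370.
t = −τ ln(0.370) = 10.97 × 0.9943 = 10.91 yr.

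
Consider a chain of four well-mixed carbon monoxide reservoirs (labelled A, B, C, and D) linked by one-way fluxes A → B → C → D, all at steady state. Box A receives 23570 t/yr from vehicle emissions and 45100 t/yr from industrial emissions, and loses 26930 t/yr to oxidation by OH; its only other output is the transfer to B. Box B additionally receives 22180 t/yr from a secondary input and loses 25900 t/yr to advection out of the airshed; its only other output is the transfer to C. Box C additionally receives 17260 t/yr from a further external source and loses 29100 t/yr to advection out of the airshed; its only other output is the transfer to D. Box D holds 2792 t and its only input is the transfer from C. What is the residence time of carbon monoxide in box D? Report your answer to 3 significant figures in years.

0.107 yr

Box A: F(A→B) = (23570 + 45100) − 26930 = 41740 t/yr.
Box B: F(B→C) = (41740 + 22180) − 25900 = 38020 t/yr.
Box C: F(C→D) = (38020 + 17260) − 29100 = 26180 t/yr.
Box D throughput = its input = 26180 t/yr; τ = 2792 / 26180 = 0.1066 yr.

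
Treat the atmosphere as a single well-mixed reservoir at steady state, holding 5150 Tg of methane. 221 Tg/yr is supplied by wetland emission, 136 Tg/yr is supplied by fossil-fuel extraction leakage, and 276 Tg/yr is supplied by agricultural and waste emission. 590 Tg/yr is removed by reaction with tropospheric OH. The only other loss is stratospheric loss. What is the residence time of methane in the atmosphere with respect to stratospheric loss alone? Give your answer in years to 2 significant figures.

120 yr

At steady state ΣF_in = ΣF_out.
ΣF_in = 221 + 136 + 276 = 633.00 Tg/yr.
Stratospheric loss flux = ΣF_in − (590) = 633.00 − 590.0 = 43.00 Tg/yr.
τ = M / F = 5150 / 43.00 = 119.8 yr.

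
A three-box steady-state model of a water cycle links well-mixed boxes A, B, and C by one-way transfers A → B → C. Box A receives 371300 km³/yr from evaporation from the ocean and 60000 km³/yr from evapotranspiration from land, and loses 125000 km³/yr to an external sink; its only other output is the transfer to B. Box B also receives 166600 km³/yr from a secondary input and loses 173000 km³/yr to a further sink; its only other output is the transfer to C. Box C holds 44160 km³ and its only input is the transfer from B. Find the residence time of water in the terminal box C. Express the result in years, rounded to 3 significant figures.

0.147 yr

Box A: F(A→B) = (371300 + 60000) − 125000 = 306300 km³/yr.
Box B: F(B→C) = (306300 + 166600) − 173000 = 299900 km³/yr.
Box C throughput = its input = 299900 km³/yr; τ = 44160 / 299900 = 0.1472 yr.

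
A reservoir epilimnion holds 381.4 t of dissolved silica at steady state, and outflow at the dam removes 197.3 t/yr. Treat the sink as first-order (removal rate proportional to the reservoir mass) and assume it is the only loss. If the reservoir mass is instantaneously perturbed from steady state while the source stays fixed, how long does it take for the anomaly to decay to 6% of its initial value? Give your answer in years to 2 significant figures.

5.4 yr

For a linear reservoir the anomaly decays as exp(−t/τ) with τ = M/F = 381.4/197.3 = 1.933 yr.
exp(−t/τ) = 0.06 ⇒ t = −τ ln(0.06) = 1.933 × 2.813 = 5.439 yr.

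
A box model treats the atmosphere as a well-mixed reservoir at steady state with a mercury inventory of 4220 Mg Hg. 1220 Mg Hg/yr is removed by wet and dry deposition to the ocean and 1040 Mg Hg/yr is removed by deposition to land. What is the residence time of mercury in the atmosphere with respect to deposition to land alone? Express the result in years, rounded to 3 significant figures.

Residence time with respect to a single sink: τ = M / F_sink.
τ = 4220 / 1040 = 4.058 yr.

4.06 yr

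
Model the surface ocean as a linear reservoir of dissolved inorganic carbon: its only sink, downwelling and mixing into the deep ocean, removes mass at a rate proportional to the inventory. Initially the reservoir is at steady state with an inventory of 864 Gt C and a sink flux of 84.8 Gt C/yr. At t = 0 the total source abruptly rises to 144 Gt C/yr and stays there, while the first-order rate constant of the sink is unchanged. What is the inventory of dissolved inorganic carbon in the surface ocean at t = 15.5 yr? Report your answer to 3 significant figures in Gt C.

1340 Gt C

The sink rate constant is k = F₀/M₀ = 84.8/864 = 0.09815 yr⁻¹.
Solving dM/dt = F₁ − kM with M(0) = M₀ gives M(t) = F₁/k + (M₀ − F₁/k)·e^(−kt).
F₁/k = 144/0.09815 = 1467.2 Gt C; kt = 0.09815 × 15.5 = 1.521, e^(−kt) = 0.2184.
M(15.5) = 1467.2 + (864 − 1467.2) × 0.2184 = 1467.2 − 131.7 = 1335.4 Gt C.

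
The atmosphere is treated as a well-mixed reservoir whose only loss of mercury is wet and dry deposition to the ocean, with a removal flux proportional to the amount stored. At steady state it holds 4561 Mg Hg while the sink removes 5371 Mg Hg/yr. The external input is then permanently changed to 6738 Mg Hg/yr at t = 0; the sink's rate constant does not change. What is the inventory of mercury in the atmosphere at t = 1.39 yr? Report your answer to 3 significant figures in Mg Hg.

Residence time τ = M₀/F₀ = 0.8492 yr. The eventual steady state is M_∞ = M₀·(F₁/F₀) = 4561 × 6738/5371 = 5721.8 Mg Hg.
The anomaly ΔM(t) = M(t) − M_∞ decays as ΔM₀·e^(−t/τ) with ΔM₀ = 4561 − 5721.8 = −1161 Mg Hg.
At t = 1.39 yr, e^(−t/τ) = e^(−1.637) = 0.1946, so ΔM = −225.9 Mg Hg and M = 5721.8 − 225.9 = 5496.0 Mg Hg.

5500 Mg Hg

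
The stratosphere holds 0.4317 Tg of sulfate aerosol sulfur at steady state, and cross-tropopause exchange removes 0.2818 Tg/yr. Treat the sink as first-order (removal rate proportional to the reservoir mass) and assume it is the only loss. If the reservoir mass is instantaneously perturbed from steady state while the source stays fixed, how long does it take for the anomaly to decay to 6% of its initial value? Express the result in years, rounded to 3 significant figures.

4.31 yr

For a linear reservoir the anomaly decays as exp(−t/τ) with τ = M/F = 0.4317/0.2818 = 1.532 yr.
exp(−t/τ) = 0.06 ⇒ t = −τ ln(0.06) = 1.532 × 2.813 = 4.310 yr.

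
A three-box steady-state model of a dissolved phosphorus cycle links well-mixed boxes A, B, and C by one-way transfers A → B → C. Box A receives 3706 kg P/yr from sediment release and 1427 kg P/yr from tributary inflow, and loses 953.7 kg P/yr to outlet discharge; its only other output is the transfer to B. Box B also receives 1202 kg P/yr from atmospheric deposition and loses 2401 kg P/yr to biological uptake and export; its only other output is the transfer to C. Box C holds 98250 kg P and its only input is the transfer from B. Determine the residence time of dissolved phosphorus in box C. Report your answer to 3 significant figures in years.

33.0 yr

Box A: F(A→B) = (3706 + 1427) − 953.7 = 4179.3 kg P/yr.
Box B: F(B→C) = (4179.3 + 1202) − 2401 = 2980.3 kg P/yr.
Box C throughput = its input = 2980.3 kg P/yr; τ = 98250 / 2980.3 = 32.97 yr.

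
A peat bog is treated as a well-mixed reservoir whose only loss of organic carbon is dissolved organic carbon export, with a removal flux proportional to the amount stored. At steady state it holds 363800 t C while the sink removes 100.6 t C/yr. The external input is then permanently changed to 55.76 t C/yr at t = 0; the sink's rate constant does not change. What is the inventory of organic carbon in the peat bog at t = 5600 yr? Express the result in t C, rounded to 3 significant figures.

236000 t C

Residence time τ = M₀/F₀ = 3616 yr. The eventual steady state is M_∞ = M₀·(F₁/F₀) = 363800 × 55.76/100.6 = 201650 t C.
The anomaly ΔM(t) = M(t) − M_∞ decays as ΔM₀·e^(−t/τ) with ΔM₀ = 363800 − 201650 = 162200 t C.
At t = 5600 yr, e^(−t/τ) = e^(−1.549) = 0.2126, so ΔM = 34470 t C and M = 201650 + 34470 = 236110 t C.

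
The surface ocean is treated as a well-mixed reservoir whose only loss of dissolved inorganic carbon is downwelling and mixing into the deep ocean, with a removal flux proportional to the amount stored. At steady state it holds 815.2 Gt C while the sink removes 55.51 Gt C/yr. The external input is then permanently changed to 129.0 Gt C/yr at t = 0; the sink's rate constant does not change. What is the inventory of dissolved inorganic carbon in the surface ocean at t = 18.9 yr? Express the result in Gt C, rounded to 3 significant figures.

1600 Gt C

τ = M₀/F₀ = 815.2/55.51 = 14.69 yr; rate constant k = 1/τ.
New steady state M_∞ = F₁/k = F₁·τ = 129.0 × 14.69 = 1894.4 Gt C.
M(t) = M_∞ + (M₀ − M_∞)·e^(−t/τ); t/τ = 18.9/14.69 = 1.287, so e^(−t/τ) = 0.2761.
M(t) = 1894.4 − 1079 × 0.2761 = 1596.5 Gt C.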